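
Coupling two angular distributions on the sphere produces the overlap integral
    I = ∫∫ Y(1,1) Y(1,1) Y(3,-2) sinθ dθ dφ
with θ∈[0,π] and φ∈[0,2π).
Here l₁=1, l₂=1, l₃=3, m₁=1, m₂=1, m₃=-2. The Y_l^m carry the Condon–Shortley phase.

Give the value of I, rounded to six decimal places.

|1−1|≤3≤1+1 violated ⇒ I = 0

0.000000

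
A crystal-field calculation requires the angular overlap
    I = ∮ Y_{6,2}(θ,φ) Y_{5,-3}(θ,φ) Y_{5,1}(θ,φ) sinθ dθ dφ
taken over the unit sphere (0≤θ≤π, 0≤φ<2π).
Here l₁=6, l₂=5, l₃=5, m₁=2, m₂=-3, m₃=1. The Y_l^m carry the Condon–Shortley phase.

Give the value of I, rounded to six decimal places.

m-sum 0 ✓  L=16 even ✓  1≤5≤11 ✓
Π(2lᵢ+1) = 13×11×11 = 1573
triangle coeff Δ(6,5,5) = 1/28588560
Σ_t [1,5]: t=1:−1/345600 t=2:+1/13824 t=3:−1/5184 t=4:+1/13824 t=5:−1/345600 = -7/129600
(3j)²=80/7293 [(6 5 5; 0 0 0)], sign=+1
Σ_t [0,2]: t=0:+1/138240 t=1:−1/25920 t=2:+1/55296 = -11/829440
(3j)²=11/1326 [(6 5 5; 2 -3 1)], sign=-1
⇒ 4πI² = 4840/33813
I = (-1)√(4840/33813/(4π)) = -0.10672739

-0.106727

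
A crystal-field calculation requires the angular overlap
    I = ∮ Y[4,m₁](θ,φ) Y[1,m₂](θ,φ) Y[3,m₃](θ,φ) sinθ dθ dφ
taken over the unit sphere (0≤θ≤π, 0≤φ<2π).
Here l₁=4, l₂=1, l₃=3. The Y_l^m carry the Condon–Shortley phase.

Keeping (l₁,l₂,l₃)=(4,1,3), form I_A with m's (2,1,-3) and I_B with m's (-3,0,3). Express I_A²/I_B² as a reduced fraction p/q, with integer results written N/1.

l's match ⇒ only the (l;m) 3-j factors differ between A and B.
A: triangle coeff Δ(4,1,3) = 1/252; Σ_t [2,2]: t=2:+1/1440 = 1/1440; (3j)²=1/252 [(4 1 3; 2 1 -3)], sign=+1
B: triangle coeff Δ(4,1,3) = 1/252; Σ_t [1,1]: t=1:−1/720 = -1/720; (3j)²=1/36 [(4 1 3; -3 0 3)], sign=-1
I_A²/I_B² = (1/252)/(1/36) = 1/7

1/7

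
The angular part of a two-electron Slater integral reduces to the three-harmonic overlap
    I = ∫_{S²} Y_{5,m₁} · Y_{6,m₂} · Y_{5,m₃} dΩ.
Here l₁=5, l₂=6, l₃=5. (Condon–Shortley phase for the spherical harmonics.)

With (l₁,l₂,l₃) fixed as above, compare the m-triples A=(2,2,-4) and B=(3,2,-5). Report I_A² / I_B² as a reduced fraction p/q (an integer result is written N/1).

3/5

Same 5,6,5: normalisation and zero-m 3j drop out of the ratio.
A: Δ: 6! 4! 6! / 17! → 1/28588560; sum: t=2:+1/207360 t=3:−1/103680 = -1/207360; 3j²(5 6 5; 2 2 -4) = Δ·Π!·Σ² = 21/2431  (sign +1)
B: Δ: 6! 4! 6! / 17! → 1/28588560; sum: t=2:+1/829440 = 1/829440; 3j²(5 6 5; 3 2 -5) = Δ·Π!·Σ² = 35/2431  (sign +1)
I_A²/I_B² = (21/2431)/(35/2431) = 3/5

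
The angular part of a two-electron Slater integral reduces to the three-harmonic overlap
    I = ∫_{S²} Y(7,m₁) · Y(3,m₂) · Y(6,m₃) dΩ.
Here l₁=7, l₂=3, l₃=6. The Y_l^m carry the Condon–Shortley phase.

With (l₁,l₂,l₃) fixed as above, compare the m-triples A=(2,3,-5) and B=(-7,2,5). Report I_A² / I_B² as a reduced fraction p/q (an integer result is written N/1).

75/1001

Same 7,3,6: normalisation and zero-m 3j drop out of the ratio.
A: Δ: 4! 10! 2! / 17! → 1/2042040; sum: t=4:+1/17418240 = 1/17418240; 3j²(7 3 6; 2 3 -5) = Δ·Π!·Σ² = 25/12376  (sign -1)
B: Δ: 4! 10! 2! / 17! → 1/2042040; sum: t=4:+1/87091200 = 1/87091200; 3j²(7 3 6; -7 2 5) = Δ·Π!·Σ² = 11/408  (sign -1)
I_A²/I_B² = (25/12376)/(11/408) = 75/1001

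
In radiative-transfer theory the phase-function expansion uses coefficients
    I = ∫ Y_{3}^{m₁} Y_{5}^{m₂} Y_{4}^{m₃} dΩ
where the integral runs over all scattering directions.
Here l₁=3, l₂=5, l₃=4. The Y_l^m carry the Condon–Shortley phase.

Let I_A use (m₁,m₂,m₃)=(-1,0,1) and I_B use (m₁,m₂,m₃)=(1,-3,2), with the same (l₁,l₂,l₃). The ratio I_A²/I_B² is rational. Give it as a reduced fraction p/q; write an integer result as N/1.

5/1134

l's match ⇒ only the (l;m) 3-j factors differ between A and B.
A: triangle coeff Δ(3,5,4) = 1/180180; Σ_t [2,4]: t=2:+1/288 t=3:−1/288 t=4:+1/5760 = 1/5760; (3j)²=1/12012 [(3 5 4; -1 0 1)], sign=-1
B: triangle coeff Δ(3,5,4) = 1/180180; Σ_t [0,2]: t=0:+1/2304 t=1:−1/720 t=2:+1/5760 = -1/1280; (3j)²=27/1430 [(3 5 4; 1 -3 2)], sign=-1
I_A²/I_B² = (1/12012)/(27/1430) = 5/1134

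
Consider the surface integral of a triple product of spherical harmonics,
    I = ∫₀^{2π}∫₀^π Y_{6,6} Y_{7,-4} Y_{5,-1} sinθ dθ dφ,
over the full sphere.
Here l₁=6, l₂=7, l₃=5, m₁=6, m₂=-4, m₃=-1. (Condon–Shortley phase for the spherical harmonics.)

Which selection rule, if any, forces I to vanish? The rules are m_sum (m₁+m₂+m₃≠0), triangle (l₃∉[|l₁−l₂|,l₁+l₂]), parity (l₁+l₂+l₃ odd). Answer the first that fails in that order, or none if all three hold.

m_sum

Σmᵢ = 1  ✗
l₃∈[|l₁−l₂|,l₁+l₂]=[1,13], have l₃=5
Σlᵢ = 18 ⇒ even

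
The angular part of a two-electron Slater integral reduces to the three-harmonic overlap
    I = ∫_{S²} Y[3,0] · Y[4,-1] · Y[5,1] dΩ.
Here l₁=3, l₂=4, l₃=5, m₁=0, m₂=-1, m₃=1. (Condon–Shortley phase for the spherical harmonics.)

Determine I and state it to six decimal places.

Rules hold: Σm=0, L=12 even, 1≤5≤7.
N = 7·9·11 = 693
Δ = 2!·4!·6!/13! = 1/180180
Racah Σ t=0..2: t=0:+1/576 t=1:−1/144 t=2:+1/576 = -1/288
⇒ 3j(3 4 5; 0 0 0)² = 20/1001, sgn +1
Racah Σ t=0..2: t=0:+1/432 t=1:−1/192 t=2:+1/1440 = -19/8640
⇒ 3j(3 4 5; 0 -1 1)² = 361/30030, sgn -1
4πI² = N·(3j₀)²·(3jₘ)² = 2166/13013
I = -1·√(0.166449/4π) = -0.11508947

-0.115089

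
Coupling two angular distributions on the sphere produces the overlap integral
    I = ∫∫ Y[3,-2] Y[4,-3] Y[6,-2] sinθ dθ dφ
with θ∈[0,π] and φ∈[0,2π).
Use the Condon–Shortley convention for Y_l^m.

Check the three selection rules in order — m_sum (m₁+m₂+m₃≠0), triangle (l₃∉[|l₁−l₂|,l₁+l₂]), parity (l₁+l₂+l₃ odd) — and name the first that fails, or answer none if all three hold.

m_sum

Σmᵢ = -7  ✗
l₃∈[|l₁−l₂|,l₁+l₂]=[1,7], have l₃=6
Σlᵢ = 13 ⇒ odd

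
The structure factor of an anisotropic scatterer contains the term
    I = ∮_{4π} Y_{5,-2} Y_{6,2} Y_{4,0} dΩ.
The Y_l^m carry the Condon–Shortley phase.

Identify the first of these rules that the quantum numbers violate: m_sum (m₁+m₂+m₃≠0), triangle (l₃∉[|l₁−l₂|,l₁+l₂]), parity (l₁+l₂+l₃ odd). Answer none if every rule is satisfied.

Σmᵢ = 0  ✓
l₃∈[|l₁−l₂|,l₁+l₂]=[1,11], have l₃=4  ✓
Σlᵢ = 15 ⇒ odd  ✗

parity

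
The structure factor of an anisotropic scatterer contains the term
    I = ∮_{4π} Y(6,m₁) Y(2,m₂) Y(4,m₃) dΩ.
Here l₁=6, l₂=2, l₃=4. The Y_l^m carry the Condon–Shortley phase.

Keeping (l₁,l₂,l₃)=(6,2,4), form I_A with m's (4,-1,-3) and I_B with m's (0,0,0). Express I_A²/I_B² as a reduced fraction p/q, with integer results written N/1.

l's match ⇒ only the (l;m) 3-j factors differ between A and B.
A: triangle coeff Δ(6,2,4) = 1/6435; Σ_t [1,1]: t=1:−1/30240 = -1/30240; (3j)²=16/429 [(6 2 4; 4 -1 -3)], sign=+1
B: triangle coeff Δ(6,2,4) = 1/6435; Σ_t [2,2]: t=2:+1/2304 = 1/2304; (3j)²=5/143 [(6 2 4; 0 0 0)], sign=+1
I_A²/I_B² = (16/429)/(5/143) = 16/15

16/15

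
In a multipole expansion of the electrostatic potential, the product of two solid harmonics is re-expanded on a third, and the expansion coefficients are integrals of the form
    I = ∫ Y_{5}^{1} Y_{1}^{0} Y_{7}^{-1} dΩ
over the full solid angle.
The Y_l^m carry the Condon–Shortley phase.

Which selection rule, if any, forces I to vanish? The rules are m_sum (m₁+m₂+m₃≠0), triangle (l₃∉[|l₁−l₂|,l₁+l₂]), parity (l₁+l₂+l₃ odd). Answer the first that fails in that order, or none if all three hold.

Σmᵢ = 0  ✓
l₃∈[|l₁−l₂|,l₁+l₂]=[4,6], have l₃=7  ✗
Σlᵢ = 13 ⇒ odd

triangle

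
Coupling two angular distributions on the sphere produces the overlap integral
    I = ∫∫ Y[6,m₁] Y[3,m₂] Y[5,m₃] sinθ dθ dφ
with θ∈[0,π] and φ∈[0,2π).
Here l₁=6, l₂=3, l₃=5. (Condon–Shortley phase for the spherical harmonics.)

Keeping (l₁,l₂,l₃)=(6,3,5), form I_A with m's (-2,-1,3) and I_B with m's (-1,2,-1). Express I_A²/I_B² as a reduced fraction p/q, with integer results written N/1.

7/6

Same 6,3,5: normalisation and zero-m 3j drop out of the ratio.
A: Δ: 4! 8! 2! / 15! → 1/675675; sum: t=0:+1/1935360 t=1:−1/30240 t=2:+1/11520 = 1/18432; 3j²(6 3 5; -2 -1 3) = Δ·Π!·Σ² = 7/429  (sign +1)
B: Δ: 4! 8! 2! / 15! → 1/675675; sum: t=3:−1/6912 t=4:+1/17280 = -1/11520; 3j²(6 3 5; -1 2 -1) = Δ·Π!·Σ² = 2/143  (sign -1)
I_A²/I_B² = (7/429)/(2/143) = 7/6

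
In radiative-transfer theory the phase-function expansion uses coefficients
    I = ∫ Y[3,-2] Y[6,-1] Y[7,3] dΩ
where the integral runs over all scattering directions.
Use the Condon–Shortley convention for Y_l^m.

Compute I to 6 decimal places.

0.023482

m-sum 0 ✓  L=16 even ✓  3≤7≤9 ✓
Π(2lᵢ+1) = 7×13×15 = 1365
triangle coeff Δ(3,6,7) = 1/2042040
Σ_t [0,2]: t=0:+1/207360 t=1:−1/57600 t=2:+1/207360 = -1/129600
(3j)²=168/12155 [(3 6 7; 0 0 0)], sign=+1
Σ_t [1,2]: t=1:−1/414720 t=2:+1/362880 = 1/2903040
(3j)²=25/68068 [(3 6 7; -2 -1 3)], sign=+1
⇒ 4πI² = 3150/454597
I = (+1)√(3150/454597/(4π)) = 0.02348211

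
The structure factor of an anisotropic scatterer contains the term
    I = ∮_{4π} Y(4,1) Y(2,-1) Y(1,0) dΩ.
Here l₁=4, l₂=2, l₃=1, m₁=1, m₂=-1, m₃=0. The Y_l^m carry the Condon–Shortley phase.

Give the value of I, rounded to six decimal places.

0.000000

|4−2|≤1≤4+2 violated ⇒ I = 0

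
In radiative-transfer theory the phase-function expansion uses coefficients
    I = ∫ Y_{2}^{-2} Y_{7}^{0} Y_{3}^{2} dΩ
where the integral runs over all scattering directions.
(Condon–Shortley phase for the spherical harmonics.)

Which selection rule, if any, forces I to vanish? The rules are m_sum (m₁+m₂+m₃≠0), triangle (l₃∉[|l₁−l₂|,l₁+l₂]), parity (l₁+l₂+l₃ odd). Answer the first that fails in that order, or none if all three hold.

Σmᵢ = 0  ✓
l₃∈[|l₁−l₂|,l₁+l₂]=[5,9], have l₃=3  ✗
Σlᵢ = 12 ⇒ even

triangle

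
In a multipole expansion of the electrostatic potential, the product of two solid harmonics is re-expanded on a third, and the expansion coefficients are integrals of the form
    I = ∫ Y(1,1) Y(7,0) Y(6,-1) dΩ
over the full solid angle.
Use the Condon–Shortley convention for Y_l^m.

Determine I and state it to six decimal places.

Checks pass: Σm=0; 14 even; l₃=6∈[6,8].
(2·1+1)(2·7+1)(2·6+1) = 585
Δ: 2! 0! 12! / 15! → 1/1365
sum: t=1:−1/518400 = -1/518400
3j²(1 7 6; 0 0 0) = Δ·Π!·Σ² = 7/195  (sign -1)
sum: t=0:+1/1209600 = 1/1209600
3j²(1 7 6; 1 0 -1) = Δ·Π!·Σ² = 1/65  (sign -1)
combine: 4πI² = 585·7/195·1/65 = 21/65
take √, sign +1: I = 0.16034227

0.160342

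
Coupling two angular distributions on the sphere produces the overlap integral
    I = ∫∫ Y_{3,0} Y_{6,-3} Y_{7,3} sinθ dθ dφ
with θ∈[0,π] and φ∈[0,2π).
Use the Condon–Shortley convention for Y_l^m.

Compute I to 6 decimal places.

m-sum 0 ✓  L=16 even ✓  3≤7≤9 ✓
Π(2lᵢ+1) = 7×13×15 = 1365
triangle coeff Δ(3,6,7) = 1/2042040
Σ_t [0,2]: t=0:+1/207360 t=1:−1/57600 t=2:+1/207360 = -1/129600
(3j)²=168/12155 [(3 6 7; 0 0 0)], sign=+1
Σ_t [0,2]: t=0:+1/362880 t=1:−1/322560 t=2:+1/4354560 = -1/8709120
(3j)²=3/68068 [(3 6 7; 0 -3 3)], sign=-1
⇒ 4πI² = 378/454597
I = (-1)√(378/454597/(4π)) = -0.00813444

-0.008134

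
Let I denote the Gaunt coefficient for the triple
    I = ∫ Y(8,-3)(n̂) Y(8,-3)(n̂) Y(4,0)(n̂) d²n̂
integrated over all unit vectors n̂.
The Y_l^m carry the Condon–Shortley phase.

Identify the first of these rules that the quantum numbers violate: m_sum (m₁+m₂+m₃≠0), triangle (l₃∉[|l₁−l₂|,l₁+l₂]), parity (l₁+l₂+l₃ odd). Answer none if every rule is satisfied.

Σmᵢ = -6  ✗
l₃∈[|l₁−l₂|,l₁+l₂]=[0,16], have l₃=4
Σlᵢ = 20 ⇒ even

m_sum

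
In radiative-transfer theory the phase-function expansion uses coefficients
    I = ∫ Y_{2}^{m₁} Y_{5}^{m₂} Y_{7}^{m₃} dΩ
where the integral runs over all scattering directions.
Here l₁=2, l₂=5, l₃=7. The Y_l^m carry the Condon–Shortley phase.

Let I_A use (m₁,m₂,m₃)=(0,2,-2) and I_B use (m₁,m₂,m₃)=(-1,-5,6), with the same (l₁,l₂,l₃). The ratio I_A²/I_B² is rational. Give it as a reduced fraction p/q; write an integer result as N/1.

180/143

l's match ⇒ only the (l;m) 3-j factors differ between A and B.
A: triangle coeff Δ(2,5,7) = 1/15015; Σ_t [0,0]: t=0:+1/120960 = 1/120960; (3j)²=24/1001 [(2 5 7; 0 2 -2)], sign=-1
B: triangle coeff Δ(2,5,7) = 1/15015; Σ_t [0,0]: t=0:+1/21772800 = 1/21772800; (3j)²=2/105 [(2 5 7; -1 -5 6)], sign=-1
I_A²/I_B² = (24/1001)/(2/105) = 180/143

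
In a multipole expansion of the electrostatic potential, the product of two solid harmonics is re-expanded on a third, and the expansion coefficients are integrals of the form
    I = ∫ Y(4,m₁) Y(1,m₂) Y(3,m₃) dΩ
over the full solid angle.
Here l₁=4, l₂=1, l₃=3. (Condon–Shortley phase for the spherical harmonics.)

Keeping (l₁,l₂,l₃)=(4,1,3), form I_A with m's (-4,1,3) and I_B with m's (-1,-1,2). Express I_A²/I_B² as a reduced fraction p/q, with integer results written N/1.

Same 4,1,3: normalisation and zero-m 3j drop out of the ratio.
A: Δ: 2! 6! 0! / 9! → 1/252; sum: t=2:+1/1440 = 1/1440; 3j²(4 1 3; -4 1 3) = Δ·Π!·Σ² = 1/9  (sign +1)
B: Δ: 2! 6! 0! / 9! → 1/252; sum: t=0:+1/240 = 1/240; 3j²(4 1 3; -1 -1 2) = Δ·Π!·Σ² = 1/84  (sign -1)
I_A²/I_B² = (1/9)/(1/84) = 28/3

28/3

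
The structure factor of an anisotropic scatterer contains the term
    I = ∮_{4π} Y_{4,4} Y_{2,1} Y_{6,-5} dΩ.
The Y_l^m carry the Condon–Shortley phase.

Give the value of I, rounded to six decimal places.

Checks pass: Σm=0; 12 even; l₃=6∈[2,6].
(2·4+1)(2·2+1)(2·6+1) = 585
Δ: 0! 8! 4! / 13! → 1/6435
sum: t=0:+1/2304 = 1/2304
3j²(4 2 6; 0 0 0) = Δ·Π!·Σ² = 5/143  (sign +1)
sum: t=0:+1/241920 = 1/241920
3j²(4 2 6; 4 1 -5) = Δ·Π!·Σ² = 1/39  (sign -1)
combine: 4πI² = 585·5/143·1/39 = 75/143
take √, sign -1: I = -0.20429497

-0.204295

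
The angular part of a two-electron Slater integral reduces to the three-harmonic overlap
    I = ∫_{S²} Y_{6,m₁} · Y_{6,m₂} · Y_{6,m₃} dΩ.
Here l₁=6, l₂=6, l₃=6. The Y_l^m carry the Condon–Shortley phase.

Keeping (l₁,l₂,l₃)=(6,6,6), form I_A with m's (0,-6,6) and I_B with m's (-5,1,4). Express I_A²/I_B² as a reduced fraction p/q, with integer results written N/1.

44/189

Same 6,6,6: normalisation and zero-m 3j drop out of the ratio.
A: Δ: 6! 6! 6! / 19! → 1/325909584; sum: t=0:+1/373248000 = 1/373248000; 3j²(6 6 6; 0 -6 6) = Δ·Π!·Σ² = 11/4199  (sign +1)
B: Δ: 6! 6! 6! / 19! → 1/325909584; sum: t=5:−1/4147200 t=6:+1/10368000 = -1/6912000; 3j²(6 6 6; -5 1 4) = Δ·Π!·Σ² = 189/16796  (sign -1)
I_A²/I_B² = (11/4199)/(189/16796) = 44/189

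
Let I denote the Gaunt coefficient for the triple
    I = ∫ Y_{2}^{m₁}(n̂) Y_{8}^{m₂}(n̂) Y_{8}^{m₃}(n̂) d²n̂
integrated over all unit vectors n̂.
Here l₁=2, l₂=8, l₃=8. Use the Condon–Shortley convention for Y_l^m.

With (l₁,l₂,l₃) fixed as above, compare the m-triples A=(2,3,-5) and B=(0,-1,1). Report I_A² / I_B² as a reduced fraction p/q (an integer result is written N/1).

520/529

l's match ⇒ only the (l;m) 3-j factors differ between A and B.
A: triangle coeff Δ(2,8,8) = 1/348840; Σ_t [0,0]: t=0:+1/958003200 = 1/958003200; (3j)²=13/969 [(2 8 8; 2 3 -5)], sign=-1
B: triangle coeff Δ(2,8,8) = 1/348840; Σ_t [0,2]: t=0:+1/101606400 t=1:−1/29030400 t=2:+1/174182400 = -23/1219276800; (3j)²=529/38760 [(2 8 8; 0 -1 1)], sign=+1
I_A²/I_B² = (13/969)/(529/38760) = 520/529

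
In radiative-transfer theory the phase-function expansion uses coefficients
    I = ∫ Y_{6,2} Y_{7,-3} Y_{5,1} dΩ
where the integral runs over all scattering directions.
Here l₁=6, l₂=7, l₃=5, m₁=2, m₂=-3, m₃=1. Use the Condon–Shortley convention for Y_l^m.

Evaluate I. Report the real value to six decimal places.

-0.101415

m-sum 0 ✓  L=18 even ✓  1≤5≤13 ✓
Π(2lᵢ+1) = 13×15×11 = 2145
triangle coeff Δ(6,7,5) = 1/174594420
Σ_t [2,6]: t=2:+1/4147200 t=3:−1/207360 t=4:+1/82944 t=5:−1/207360 t=6:+1/4147200 = 1/345600
(3j)²=420/46189 [(6 7 5; 0 0 0)], sign=-1
Σ_t [0,4]: t=0:+1/46448640 t=1:−1/1088640 t=2:+1/276480 t=3:−1/518400 t=4:+1/9953280 = 23/25804800
(3j)²=42849/6466460 [(6 7 5; 2 -3 1)], sign=+1
⇒ 4πI² = 1928205/14919047
I = (-1)√(1928205/14919047/(4π)) = -0.10141475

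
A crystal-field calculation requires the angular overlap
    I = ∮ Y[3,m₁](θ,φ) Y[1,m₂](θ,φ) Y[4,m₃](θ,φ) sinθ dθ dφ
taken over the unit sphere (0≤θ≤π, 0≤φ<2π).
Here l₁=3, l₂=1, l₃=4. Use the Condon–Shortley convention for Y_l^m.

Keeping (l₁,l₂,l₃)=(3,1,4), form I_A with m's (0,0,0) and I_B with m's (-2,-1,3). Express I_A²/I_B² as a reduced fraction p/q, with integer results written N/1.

16/21

l's match ⇒ only the (l;m) 3-j factors differ between A and B.
A: triangle coeff Δ(3,1,4) = 1/252; Σ_t [0,0]: t=0:+1/36 = 1/36; (3j)²=4/63 [(3 1 4; 0 0 0)], sign=+1
B: triangle coeff Δ(3,1,4) = 1/252; Σ_t [0,0]: t=0:+1/240 = 1/240; (3j)²=1/12 [(3 1 4; -2 -1 3)], sign=-1
I_A²/I_B² = (4/63)/(1/12) = 16/21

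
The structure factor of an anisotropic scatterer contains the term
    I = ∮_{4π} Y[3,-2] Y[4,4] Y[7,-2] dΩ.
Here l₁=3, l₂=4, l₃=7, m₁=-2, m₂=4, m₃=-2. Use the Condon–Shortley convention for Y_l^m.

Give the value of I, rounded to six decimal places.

0.020214

m-sum 0 ✓  L=14 even ✓  1≤7≤7 ✓
Π(2lᵢ+1) = 7×9×15 = 945
triangle coeff Δ(3,4,7) = 1/45045
Σ_t [0,0]: t=0:+1/20736 = 1/20736
(3j)²=35/1287 [(3 4 7; 0 0 0)], sign=-1
Σ_t [0,0]: t=0:+1/4838400 = 1/4838400
(3j)²=1/5005 [(3 4 7; -2 4 -2)], sign=-1
⇒ 4πI² = 105/20449
I = (+1)√(105/20449/(4π)) = 0.02021407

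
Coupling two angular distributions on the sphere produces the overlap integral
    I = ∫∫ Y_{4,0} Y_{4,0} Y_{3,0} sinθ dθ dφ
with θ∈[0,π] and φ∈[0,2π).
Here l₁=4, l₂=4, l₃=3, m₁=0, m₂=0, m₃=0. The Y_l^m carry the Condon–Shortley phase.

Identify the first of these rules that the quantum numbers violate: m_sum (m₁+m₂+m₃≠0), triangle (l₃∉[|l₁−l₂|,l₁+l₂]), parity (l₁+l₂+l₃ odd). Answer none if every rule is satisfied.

m₁+m₂+m₃ = 0 + 0 + 0 = 0  ✓
triangle: |4−4|=0 ≤ l₃=3 ≤ 4+4=8  ✓
parity: l₁+l₂+l₃ = 11 is odd  ✗

parity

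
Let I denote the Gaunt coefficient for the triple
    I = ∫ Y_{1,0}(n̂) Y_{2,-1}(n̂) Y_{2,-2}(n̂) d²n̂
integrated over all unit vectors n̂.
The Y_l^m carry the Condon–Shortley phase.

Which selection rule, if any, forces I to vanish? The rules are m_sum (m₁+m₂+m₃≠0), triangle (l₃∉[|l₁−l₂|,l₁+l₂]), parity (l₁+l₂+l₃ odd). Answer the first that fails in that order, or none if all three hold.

azimuthal sum: 0 − 1 − 2 = -3  ✗
1 ≤ 2 ≤ 3 (triangle on l)
L = 1 + 2 + 2 = 5 (odd)

m_sum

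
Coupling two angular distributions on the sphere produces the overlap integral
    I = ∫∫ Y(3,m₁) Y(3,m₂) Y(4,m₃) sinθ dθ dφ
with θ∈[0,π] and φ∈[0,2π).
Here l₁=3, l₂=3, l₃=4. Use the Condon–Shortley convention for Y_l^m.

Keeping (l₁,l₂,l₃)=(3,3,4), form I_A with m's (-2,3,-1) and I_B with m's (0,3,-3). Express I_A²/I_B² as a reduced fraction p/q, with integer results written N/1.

10/21

l's match ⇒ only the (l;m) 3-j factors differ between A and B.
A: triangle coeff Δ(3,3,4) = 1/34650; Σ_t [2,2]: t=2:+1/288 = 1/288; (3j)²=5/231 [(3 3 4; -2 3 -1)], sign=-1
B: triangle coeff Δ(3,3,4) = 1/34650; Σ_t [2,2]: t=2:+1/288 = 1/288; (3j)²=1/22 [(3 3 4; 0 3 -3)], sign=-1
I_A²/I_B² = (5/231)/(1/22) = 10/21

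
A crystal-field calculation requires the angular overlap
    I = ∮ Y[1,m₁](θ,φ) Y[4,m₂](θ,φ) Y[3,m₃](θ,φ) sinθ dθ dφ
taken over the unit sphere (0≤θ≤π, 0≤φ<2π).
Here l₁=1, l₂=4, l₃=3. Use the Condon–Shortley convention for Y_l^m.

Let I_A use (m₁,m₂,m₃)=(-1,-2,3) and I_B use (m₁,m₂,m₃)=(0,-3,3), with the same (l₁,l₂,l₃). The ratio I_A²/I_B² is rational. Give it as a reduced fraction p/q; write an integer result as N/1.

1/7

Same 1,4,3: normalisation and zero-m 3j drop out of the ratio.
A: Δ: 2! 0! 6! / 9! → 1/252; sum: t=2:+1/1440 = 1/1440; 3j²(1 4 3; -1 -2 3) = Δ·Π!·Σ² = 1/252  (sign +1)
B: Δ: 2! 0! 6! / 9! → 1/252; sum: t=1:−1/720 = -1/720; 3j²(1 4 3; 0 -3 3) = Δ·Π!·Σ² = 1/36  (sign -1)
I_A²/I_B² = (1/252)/(1/36) = 1/7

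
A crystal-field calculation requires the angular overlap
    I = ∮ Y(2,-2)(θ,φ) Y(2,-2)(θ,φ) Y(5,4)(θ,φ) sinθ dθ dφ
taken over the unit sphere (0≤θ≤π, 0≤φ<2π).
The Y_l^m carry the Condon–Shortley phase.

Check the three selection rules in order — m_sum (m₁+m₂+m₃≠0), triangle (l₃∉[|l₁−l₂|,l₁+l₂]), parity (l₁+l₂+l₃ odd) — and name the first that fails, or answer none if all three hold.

triangle

Σmᵢ = 0  ✓
l₃∈[|l₁−l₂|,l₁+l₂]=[0,4], have l₃=5  ✗
Σlᵢ = 9 ⇒ odd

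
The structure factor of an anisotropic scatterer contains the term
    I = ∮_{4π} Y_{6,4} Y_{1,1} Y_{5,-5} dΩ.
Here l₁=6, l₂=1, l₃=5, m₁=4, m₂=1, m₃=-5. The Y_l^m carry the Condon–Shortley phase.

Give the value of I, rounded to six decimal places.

0.040859

Checks pass: Σm=0; 12 even; l₃=5∈[5,7].
(2·6+1)(2·1+1)(2·5+1) = 429
Δ: 2! 10! 0! / 13! → 1/858
sum: t=1:−1/14400 = -1/14400
3j²(6 1 5; 0 0 0) = Δ·Π!·Σ² = 6/143  (sign +1)
sum: t=2:+1/7257600 = 1/7257600
3j²(6 1 5; 4 1 -5) = Δ·Π!·Σ² = 1/858  (sign +1)
combine: 4πI² = 429·6/143·1/858 = 3/143
take √, sign +1: I = 0.04085899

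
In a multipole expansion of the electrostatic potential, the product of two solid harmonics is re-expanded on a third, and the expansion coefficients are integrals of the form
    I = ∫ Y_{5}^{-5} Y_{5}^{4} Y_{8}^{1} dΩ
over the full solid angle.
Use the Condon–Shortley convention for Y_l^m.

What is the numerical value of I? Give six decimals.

0.026014

Checks pass: Σm=0; 18 even; l₃=8∈[0,10].
(2·5+1)(2·5+1)(2·8+1) = 2057
Δ: 2! 8! 8! / 19! → 1/37413090
sum: t=0:+1/1036800 t=1:−1/331776 t=2:+1/1036800 = -1/921600
3j²(5 5 8; 0 0 0) = Δ·Π!·Σ² = 490/46189  (sign -1)
sum: t=2:+1/406425600 = 1/406425600
3j²(5 5 8; -5 4 1) = Δ·Π!·Σ² = 18/46189  (sign -1)
combine: 4πI² = 2057·490/46189·18/46189 = 8820/1037153
take √, sign +1: I = 0.02601405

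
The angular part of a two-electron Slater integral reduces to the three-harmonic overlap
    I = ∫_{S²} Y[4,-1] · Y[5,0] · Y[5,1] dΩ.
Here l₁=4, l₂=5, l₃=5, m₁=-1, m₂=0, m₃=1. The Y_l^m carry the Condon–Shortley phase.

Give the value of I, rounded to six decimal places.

-0.053153

Rules hold: Σm=0, L=14 even, 1≤5≤9.
N = 9·11·11 = 1089
Δ = 4!·4!·6!/15! = 1/3153150
Racah Σ t=0..4: t=0:+1/69120 t=1:−1/1728 t=2:+1/576 t=3:−1/1728 t=4:+1/69120 = 7/11520
⇒ 3j(4 5 5; 0 0 0)² = 2/143, sgn -1
Racah Σ t=1..4: t=1:−1/6912 t=2:+1/864 t=3:−1/1152 t=4:+1/17280 = 7/34560
⇒ 3j(4 5 5; -1 0 1)² = 1/429, sgn +1
4πI² = N·(3j₀)²·(3jₘ)² = 6/169
I = -1·√(0.035503/4π) = -0.05315295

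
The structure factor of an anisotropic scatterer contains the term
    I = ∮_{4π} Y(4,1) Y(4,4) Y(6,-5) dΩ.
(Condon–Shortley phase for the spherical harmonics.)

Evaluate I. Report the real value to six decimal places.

Rules hold: Σm=0, L=14 even, 0≤6≤8.
N = 9·9·13 = 1053
Δ = 2!·6!·6!/15! = 1/1261260
Racah Σ t=0..2: t=0:+1/4608 t=1:−1/1296 t=2:+1/4608 = -7/20736
⇒ 3j(4 4 6; 0 0 0)² = 20/1287, sgn -1
Racah Σ t=2..2: t=2:+1/172800 = 1/172800
⇒ 3j(4 4 6; 1 4 -5)² = 2/65, sgn -1
4πI² = N·(3j₀)²·(3jₘ)² = 72/143
I = +1·√(0.503497/4π) = 0.20016738

0.200167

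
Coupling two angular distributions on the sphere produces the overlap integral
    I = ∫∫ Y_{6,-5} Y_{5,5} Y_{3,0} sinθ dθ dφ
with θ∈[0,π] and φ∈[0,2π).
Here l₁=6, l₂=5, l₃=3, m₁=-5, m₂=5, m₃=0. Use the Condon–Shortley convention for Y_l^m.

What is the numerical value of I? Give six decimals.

0.207001

m-sum 0 ✓  L=14 even ✓  1≤3≤11 ✓
Π(2lᵢ+1) = 13×11×7 = 1001
triangle coeff Δ(6,5,3) = 1/675675
Σ_t [3,5]: t=3:−1/8640 t=4:+1/2304 t=5:−1/8640 = 7/34560
(3j)²=7/429 [(6 5 3; 0 0 0)], sign=-1
Σ_t [8,8]: t=8:+1/483840 = 1/483840
(3j)²=3/91 [(6 5 3; -5 5 0)], sign=-1
⇒ 4πI² = 7/13
I = (+1)√(7/13/(4π)) = 0.20700098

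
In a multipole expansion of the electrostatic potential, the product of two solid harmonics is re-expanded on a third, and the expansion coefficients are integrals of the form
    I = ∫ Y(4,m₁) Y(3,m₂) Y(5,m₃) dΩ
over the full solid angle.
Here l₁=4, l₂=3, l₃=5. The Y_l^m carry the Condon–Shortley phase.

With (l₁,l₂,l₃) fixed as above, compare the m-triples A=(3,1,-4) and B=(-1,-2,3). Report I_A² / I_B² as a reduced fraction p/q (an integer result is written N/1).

Shared (l₁,l₂,l₃)=(4,3,5): N and (l;000)² cancel in I_A²/I_B².
A: Δ = 2!·6!·4!/13! = 1/180180; Racah Σ t=0..1: t=0:+1/5760 t=1:−1/4320 = -1/17280; ⇒ 3j(4 3 5; 3 1 -4)² = 7/4290, sgn +1
B: Δ = 2!·6!·4!/13! = 1/180180; Racah Σ t=0..1: t=0:+1/1440 t=1:−1/1152 = -1/5760; ⇒ 3j(4 3 5; -1 -2 3)² = 1/858, sgn -1
I_A²/I_B² = (7/4290)/(1/858) = 7/5

7/5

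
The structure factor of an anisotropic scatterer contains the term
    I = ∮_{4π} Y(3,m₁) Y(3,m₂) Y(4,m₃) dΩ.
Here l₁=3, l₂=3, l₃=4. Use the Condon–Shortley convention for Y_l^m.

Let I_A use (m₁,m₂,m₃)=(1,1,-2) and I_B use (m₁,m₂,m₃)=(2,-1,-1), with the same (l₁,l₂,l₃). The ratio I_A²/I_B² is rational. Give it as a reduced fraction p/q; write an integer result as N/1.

5/4

Shared (l₁,l₂,l₃)=(3,3,4): N and (l;000)² cancel in I_A²/I_B².
A: Δ = 2!·4!·4!/11! = 1/34650; Racah Σ t=0..2: t=0:+1/192 t=1:−1/36 t=2:+1/192 = -5/288; ⇒ 3j(3 3 4; 1 1 -2)² = 20/693, sgn -1
B: Δ = 2!·4!·4!/11! = 1/34650; Racah Σ t=0..1: t=0:+1/48 t=1:−1/144 = 1/72; ⇒ 3j(3 3 4; 2 -1 -1)² = 16/693, sgn -1
I_A²/I_B² = (20/693)/(16/693) = 5/4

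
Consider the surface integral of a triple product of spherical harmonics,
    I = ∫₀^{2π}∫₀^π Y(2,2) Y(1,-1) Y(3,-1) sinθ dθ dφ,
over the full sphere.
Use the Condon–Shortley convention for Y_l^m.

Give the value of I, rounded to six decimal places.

Rules hold: Σm=0, L=6 even, 1≤3≤3.
N = 5·3·7 = 105
Δ = 0!·4!·2!/7! = 1/105
Racah Σ t=0..0: t=0:+1/4 = 1/4
⇒ 3j(2 1 3; 0 0 0)² = 3/35, sgn -1
Racah Σ t=0..0: t=0:+1/48 = 1/48
⇒ 3j(2 1 3; 2 -1 -1)² = 1/105, sgn +1
4πI² = N·(3j₀)²·(3jₘ)² = 3/35
I = -1·√(0.0857143/4π) = -0.08258890

-0.082589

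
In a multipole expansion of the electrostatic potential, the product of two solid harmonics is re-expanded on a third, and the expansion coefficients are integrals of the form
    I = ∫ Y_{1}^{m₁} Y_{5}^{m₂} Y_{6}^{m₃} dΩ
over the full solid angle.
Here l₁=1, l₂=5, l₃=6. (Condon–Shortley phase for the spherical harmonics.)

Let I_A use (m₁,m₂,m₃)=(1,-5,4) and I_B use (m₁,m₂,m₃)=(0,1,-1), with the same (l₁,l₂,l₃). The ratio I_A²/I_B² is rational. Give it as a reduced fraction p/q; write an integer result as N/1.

Shared (l₁,l₂,l₃)=(1,5,6): N and (l;000)² cancel in I_A²/I_B².
A: Δ = 0!·2!·10!/13! = 1/858; Racah Σ t=0..0: t=0:+1/7257600 = 1/7257600; ⇒ 3j(1 5 6; 1 -5 4)² = 1/858, sgn +1
B: Δ = 0!·2!·10!/13! = 1/858; Racah Σ t=0..0: t=0:+1/17280 = 1/17280; ⇒ 3j(1 5 6; 0 1 -1)² = 35/858, sgn -1
I_A²/I_B² = (1/858)/(35/858) = 1/35

1/35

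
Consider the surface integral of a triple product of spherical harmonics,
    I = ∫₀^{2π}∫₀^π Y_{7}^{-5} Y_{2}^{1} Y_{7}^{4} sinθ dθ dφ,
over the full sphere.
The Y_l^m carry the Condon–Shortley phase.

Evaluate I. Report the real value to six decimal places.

m-sum 0 ✓  L=16 even ✓  5≤7≤9 ✓
Π(2lᵢ+1) = 15×5×15 = 1125
triangle coeff Δ(7,2,7) = 1/185640
Σ_t [0,2]: t=0:+1/2419200 t=1:−1/518400 t=2:+1/2419200 = -1/907200
(3j)²=56/3315 [(7 2 7; 0 0 0)], sign=+1
Σ_t [1,2]: t=1:−1/79833600 t=2:+1/14515200 = 1/17740800
(3j)²=729/30940 [(7 2 7; -5 1 4)], sign=-1
⇒ 4πI² = 21870/48841
I = (-1)√(21870/48841/(4π)) = -0.18876748

-0.188767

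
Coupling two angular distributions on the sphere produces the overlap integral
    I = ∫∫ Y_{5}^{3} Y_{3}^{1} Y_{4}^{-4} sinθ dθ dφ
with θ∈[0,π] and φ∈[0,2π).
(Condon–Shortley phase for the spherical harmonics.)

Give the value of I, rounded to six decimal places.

Rules hold: Σm=0, L=12 even, 2≤4≤8.
N = 11·7·9 = 693
Δ = 4!·6!·2!/13! = 1/180180
Racah Σ t=1..3: t=1:−1/576 t=2:+1/144 t=3:−1/576 = 1/288
⇒ 3j(5 3 4; 0 0 0)² = 20/1001, sgn +1
Racah Σ t=2..2: t=2:+1/5760 = 1/5760
⇒ 3j(5 3 4; 3 1 -4)² = 56/2145, sgn +1
4πI² = N·(3j₀)²·(3jₘ)² = 672/1859
I = +1·√(0.361485/4π) = 0.16960553

0.169606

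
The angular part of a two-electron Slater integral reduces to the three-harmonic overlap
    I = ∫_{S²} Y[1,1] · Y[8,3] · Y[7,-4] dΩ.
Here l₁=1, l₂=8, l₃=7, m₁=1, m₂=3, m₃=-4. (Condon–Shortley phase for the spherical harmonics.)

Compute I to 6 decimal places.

-0.096758

Checks pass: Σm=0; 16 even; l₃=7∈[7,9].
(2·1+1)(2·8+1)(2·7+1) = 765
Δ: 2! 0! 14! / 17! → 1/2040
sum: t=1:−1/25401600 = -1/25401600
3j²(1 8 7; 0 0 0) = Δ·Π!·Σ² = 8/255  (sign +1)
sum: t=0:+1/479001600 = 1/479001600
3j²(1 8 7; 1 3 -4) = Δ·Π!·Σ² = 1/204  (sign -1)
combine: 4πI² = 765·8/255·1/204 = 2/17
take √, sign -1: I = -0.09675772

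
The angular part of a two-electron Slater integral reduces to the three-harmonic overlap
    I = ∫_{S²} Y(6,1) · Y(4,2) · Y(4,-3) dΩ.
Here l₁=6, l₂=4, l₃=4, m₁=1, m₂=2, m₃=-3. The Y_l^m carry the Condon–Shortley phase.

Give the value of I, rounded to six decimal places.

m-sum 0 ✓  L=14 even ✓  2≤4≤10 ✓
Π(2lᵢ+1) = 13×9×9 = 1053
triangle coeff Δ(6,4,4) = 1/1261260
Σ_t [2,4]: t=2:+1/4608 t=3:−1/1296 t=4:+1/4608 = -7/20736
(3j)²=20/1287 [(6 4 4; 0 0 0)], sign=-1
Σ_t [4,5]: t=4:+1/11520 t=5:−1/86400 = 13/172800
(3j)²=13/660 [(6 4 4; 1 2 -3)], sign=-1
⇒ 4πI² = 39/121
I = (+1)√(39/121/(4π)) = 0.16015286

0.160153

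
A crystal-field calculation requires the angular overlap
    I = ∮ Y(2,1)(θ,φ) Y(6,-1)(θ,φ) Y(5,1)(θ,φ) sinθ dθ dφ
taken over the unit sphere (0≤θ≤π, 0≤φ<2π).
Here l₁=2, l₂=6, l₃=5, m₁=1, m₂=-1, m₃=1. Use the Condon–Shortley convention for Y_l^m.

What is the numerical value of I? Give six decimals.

1 − 1 + 1 = 1 ≠ 0: azimuthal integral kills it; I = 0

0.000000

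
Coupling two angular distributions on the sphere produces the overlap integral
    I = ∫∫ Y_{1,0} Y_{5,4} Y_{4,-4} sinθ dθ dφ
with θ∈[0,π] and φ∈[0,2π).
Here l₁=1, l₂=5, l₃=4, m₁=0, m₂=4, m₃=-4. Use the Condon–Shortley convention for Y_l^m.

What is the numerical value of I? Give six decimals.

Checks pass: Σm=0; 10 even; l₃=4∈[4,6].
(2·1+1)(2·5+1)(2·4+1) = 297
Δ: 2! 0! 8! / 11! → 1/495
sum: t=1:−1/576 = -1/576
3j²(1 5 4; 0 0 0) = Δ·Π!·Σ² = 5/99  (sign -1)
sum: t=1:−1/40320 = -1/40320
3j²(1 5 4; 0 4 -4) = Δ·Π!·Σ² = 1/55  (sign -1)
combine: 4πI² = 297·5/99·1/55 = 3/11
take √, sign +1: I = 0.14731920

0.147319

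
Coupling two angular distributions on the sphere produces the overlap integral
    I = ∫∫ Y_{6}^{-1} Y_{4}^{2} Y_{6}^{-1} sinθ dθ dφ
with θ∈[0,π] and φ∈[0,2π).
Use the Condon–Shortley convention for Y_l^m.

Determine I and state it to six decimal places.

0.133571

m-sum 0 ✓  L=16 even ✓  2≤6≤10 ✓
Π(2lᵢ+1) = 13×9×13 = 1521
triangle coeff Δ(6,4,6) = 1/15315300
Σ_t [0,4]: t=0:+1/829440 t=1:−1/25920 t=2:+1/9216 t=3:−1/25920 t=4:+1/829440 = 7/207360
(3j)²=28/2431 [(6 4 6; 0 0 0)], sign=+1
Σ_t [2,4]: t=2:+1/69120 t=3:−1/20736 t=4:+1/69120 = -1/51840
(3j)²=280/21879 [(6 4 6; -1 2 -1)], sign=+1
⇒ 4πI² = 7840/34969
I = (+1)√(7840/34969/(4π)) = 0.13357079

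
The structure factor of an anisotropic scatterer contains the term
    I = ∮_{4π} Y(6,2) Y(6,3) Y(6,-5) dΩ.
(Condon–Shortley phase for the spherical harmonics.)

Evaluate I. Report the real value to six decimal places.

-0.050240

Rules hold: Σm=0, L=18 even, 0≤6≤12.
N = 13·13·13 = 2197
Δ = 6!·6!·6!/19! = 1/325909584
Racah Σ t=0..6: t=0:+1/373248000 t=1:−1/1728000 t=2:+1/110592 t=3:−1/46656 t=4:+1/110592 t=5:−1/1728000 t=6:+1/373248000 = -7/1555200
⇒ 3j(6 6 6; 0 0 0)² = 400/46189, sgn -1
Racah Σ t=3..4: t=3:−1/3110400 t=4:+1/4147200 = -1/12441600
⇒ 3j(6 6 6; 2 3 -5)² = 7/4199, sgn +1
4πI² = N·(3j₀)²·(3jₘ)² = 36400/1147619
I = -1·√(0.0317178/4π) = -0.05023968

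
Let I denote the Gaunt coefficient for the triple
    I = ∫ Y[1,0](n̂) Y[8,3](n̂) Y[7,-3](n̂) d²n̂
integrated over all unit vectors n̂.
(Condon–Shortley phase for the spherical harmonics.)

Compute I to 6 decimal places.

m-sum 0 ✓  L=16 even ✓  7≤7≤9 ✓
Π(2lᵢ+1) = 3×17×15 = 765
triangle coeff Δ(1,8,7) = 1/2040
Σ_t [1,1]: t=1:−1/25401600 = -1/25401600
(3j)²=8/255 [(1 8 7; 0 0 0)], sign=+1
Σ_t [1,1]: t=1:−1/87091200 = -1/87091200
(3j)²=11/408 [(1 8 7; 0 3 -3)], sign=-1
⇒ 4πI² = 11/17
I = (-1)√(11/17/(4π)) = -0.22691696

-0.226917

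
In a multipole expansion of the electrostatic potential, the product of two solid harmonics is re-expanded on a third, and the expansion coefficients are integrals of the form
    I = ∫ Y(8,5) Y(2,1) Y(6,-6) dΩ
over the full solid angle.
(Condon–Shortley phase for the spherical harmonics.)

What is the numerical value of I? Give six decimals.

-0.030597

Checks pass: Σm=0; 16 even; l₃=6∈[6,10].
(2·8+1)(2·2+1)(2·6+1) = 1105
Δ: 4! 12! 0! / 17! → 1/30940
sum: t=2:+1/2073600 = 1/2073600
3j²(8 2 6; 0 0 0) = Δ·Π!·Σ² = 28/1105  (sign +1)
sum: t=3:−1/2874009600 = -1/2874009600
3j²(8 2 6; 5 1 -6) = Δ·Π!·Σ² = 1/2380  (sign -1)
combine: 4πI² = 1105·28/1105·1/2380 = 1/85
take √, sign -1: I = -0.03059748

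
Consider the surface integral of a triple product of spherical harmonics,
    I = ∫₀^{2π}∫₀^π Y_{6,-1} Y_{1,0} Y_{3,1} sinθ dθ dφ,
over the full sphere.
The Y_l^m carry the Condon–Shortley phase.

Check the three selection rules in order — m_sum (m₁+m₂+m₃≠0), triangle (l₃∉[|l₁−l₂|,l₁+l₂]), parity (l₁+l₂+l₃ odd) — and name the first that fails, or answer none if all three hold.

triangle

Σmᵢ = 0  ✓
l₃∈[|l₁−l₂|,l₁+l₂]=[5,7], have l₃=3  ✗
Σlᵢ = 10 ⇒ even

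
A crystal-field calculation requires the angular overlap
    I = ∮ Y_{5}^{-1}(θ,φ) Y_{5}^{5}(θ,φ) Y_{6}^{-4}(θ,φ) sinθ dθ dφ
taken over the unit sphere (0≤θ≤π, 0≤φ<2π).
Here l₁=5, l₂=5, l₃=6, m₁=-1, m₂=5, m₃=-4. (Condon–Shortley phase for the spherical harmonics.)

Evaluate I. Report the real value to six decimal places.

0.178246

Checks pass: Σm=0; 16 even; l₃=6∈[0,10].
(2·5+1)(2·5+1)(2·6+1) = 1573
Δ: 4! 6! 6! / 17! → 1/28588560
sum: t=0:+1/345600 t=1:−1/13824 t=2:+1/5184 t=3:−1/13824 t=4:+1/345600 = 7/129600
3j²(5 5 6; 0 0 0) = Δ·Π!·Σ² = 80/7293  (sign +1)
sum: t=4:+1/829440 = 1/829440
3j²(5 5 6; -1 5 -4) = Δ·Π!·Σ² = 225/9724  (sign +1)
combine: 4πI² = 1573·80/7293·225/9724 = 1500/3757
take √, sign +1: I = 0.17824613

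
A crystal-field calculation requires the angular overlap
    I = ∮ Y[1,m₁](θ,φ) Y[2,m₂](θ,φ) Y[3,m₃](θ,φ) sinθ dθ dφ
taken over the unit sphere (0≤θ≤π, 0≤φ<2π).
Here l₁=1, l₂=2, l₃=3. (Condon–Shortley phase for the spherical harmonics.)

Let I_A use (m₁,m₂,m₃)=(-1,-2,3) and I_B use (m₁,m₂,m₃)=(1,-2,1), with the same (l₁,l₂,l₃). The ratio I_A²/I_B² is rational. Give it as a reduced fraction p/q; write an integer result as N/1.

15/1

Shared (l₁,l₂,l₃)=(1,2,3): N and (l;000)² cancel in I_A²/I_B².
A: Δ = 0!·2!·4!/7! = 1/105; Racah Σ t=0..0: t=0:+1/48 = 1/48; ⇒ 3j(1 2 3; -1 -2 3)² = 1/7, sgn +1
B: Δ = 0!·2!·4!/7! = 1/105; Racah Σ t=0..0: t=0:+1/48 = 1/48; ⇒ 3j(1 2 3; 1 -2 1)² = 1/105, sgn +1
I_A²/I_B² = (1/7)/(1/105) = 15/1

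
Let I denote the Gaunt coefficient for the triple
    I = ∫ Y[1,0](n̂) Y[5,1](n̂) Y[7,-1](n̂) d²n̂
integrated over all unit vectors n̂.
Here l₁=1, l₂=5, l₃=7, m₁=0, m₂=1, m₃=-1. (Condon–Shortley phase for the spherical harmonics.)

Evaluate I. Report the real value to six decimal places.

0.000000

l₃=7 ∉ [4,6] — triangle fails ⇒ I = 0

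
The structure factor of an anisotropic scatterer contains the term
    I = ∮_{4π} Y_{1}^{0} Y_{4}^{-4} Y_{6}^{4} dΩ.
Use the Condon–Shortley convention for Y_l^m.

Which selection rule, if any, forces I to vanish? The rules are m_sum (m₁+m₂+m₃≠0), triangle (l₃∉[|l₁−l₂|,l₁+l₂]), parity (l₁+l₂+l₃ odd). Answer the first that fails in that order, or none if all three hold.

Σmᵢ = 0  ✓
l₃∈[|l₁−l₂|,l₁+l₂]=[3,5], have l₃=6  ✗
Σlᵢ = 11 ⇒ odd

triangle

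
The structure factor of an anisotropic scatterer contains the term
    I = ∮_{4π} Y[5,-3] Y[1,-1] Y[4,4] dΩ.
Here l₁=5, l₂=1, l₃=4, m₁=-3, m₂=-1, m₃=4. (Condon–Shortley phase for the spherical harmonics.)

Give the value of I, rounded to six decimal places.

m-sum 0 ✓  L=10 even ✓  4≤4≤6 ✓
Π(2lᵢ+1) = 11×3×9 = 297
triangle coeff Δ(5,1,4) = 1/495
Σ_t [1,1]: t=1:−1/576 = -1/576
(3j)²=5/99 [(5 1 4; 0 0 0)], sign=-1
Σ_t [0,0]: t=0:+1/80640 = 1/80640
(3j)²=1/495 [(5 1 4; -3 -1 4)], sign=+1
⇒ 4πI² = 1/33
I = (-1)√(1/33/(4π)) = -0.04910640

-0.049106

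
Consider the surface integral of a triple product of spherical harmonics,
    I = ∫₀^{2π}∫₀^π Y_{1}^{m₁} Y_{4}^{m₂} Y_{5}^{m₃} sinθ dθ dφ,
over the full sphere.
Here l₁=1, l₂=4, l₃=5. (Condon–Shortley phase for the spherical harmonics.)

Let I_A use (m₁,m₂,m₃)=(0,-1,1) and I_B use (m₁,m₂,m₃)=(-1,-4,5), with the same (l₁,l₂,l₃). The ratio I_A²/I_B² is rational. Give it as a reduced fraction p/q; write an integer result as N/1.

8/15

Shared (l₁,l₂,l₃)=(1,4,5): N and (l;000)² cancel in I_A²/I_B².
A: Δ = 0!·2!·8!/11! = 1/495; Racah Σ t=0..0: t=0:+1/720 = 1/720; ⇒ 3j(1 4 5; 0 -1 1)² = 8/165, sgn +1
B: Δ = 0!·2!·8!/11! = 1/495; Racah Σ t=0..0: t=0:+1/80640 = 1/80640; ⇒ 3j(1 4 5; -1 -4 5)² = 1/11, sgn +1
I_A²/I_B² = (8/165)/(1/11) = 8/15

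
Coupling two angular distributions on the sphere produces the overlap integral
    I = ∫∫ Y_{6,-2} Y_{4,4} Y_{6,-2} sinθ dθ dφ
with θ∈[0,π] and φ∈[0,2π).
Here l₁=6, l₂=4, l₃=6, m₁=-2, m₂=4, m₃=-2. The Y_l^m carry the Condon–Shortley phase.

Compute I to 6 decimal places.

m-sum 0 ✓  L=16 even ✓  2≤6≤10 ✓
Π(2lᵢ+1) = 13×9×13 = 1521
triangle coeff Δ(6,4,6) = 1/15315300
Σ_t [0,4]: t=0:+1/829440 t=1:−1/25920 t=2:+1/9216 t=3:−1/25920 t=4:+1/829440 = 7/207360
(3j)²=28/2431 [(6 4 6; 0 0 0)], sign=+1
Σ_t [4,4]: t=4:+1/331776 = 1/331776
(3j)²=490/21879 [(6 4 6; -2 4 -2)], sign=+1
⇒ 4πI² = 13720/34969
I = (+1)√(13720/34969/(4π)) = 0.17669755

0.176698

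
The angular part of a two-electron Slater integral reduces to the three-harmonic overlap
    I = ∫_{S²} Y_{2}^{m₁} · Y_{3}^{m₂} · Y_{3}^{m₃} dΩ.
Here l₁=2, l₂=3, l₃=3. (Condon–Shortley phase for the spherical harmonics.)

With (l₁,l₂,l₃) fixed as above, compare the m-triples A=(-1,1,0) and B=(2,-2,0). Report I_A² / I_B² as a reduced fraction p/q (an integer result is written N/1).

1/10

Same 2,3,3: normalisation and zero-m 3j drop out of the ratio.
A: Δ: 2! 2! 4! / 9! → 1/3780; sum: t=1:−1/12 t=2:+1/8 = 1/24; 3j²(2 3 3; -1 1 0) = Δ·Π!·Σ² = 1/210  (sign -1)
B: Δ: 2! 2! 4! / 9! → 1/3780; sum: t=0:+1/24 = 1/24; 3j²(2 3 3; 2 -2 0) = Δ·Π!·Σ² = 1/21  (sign -1)
I_A²/I_B² = (1/210)/(1/21) = 1/10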